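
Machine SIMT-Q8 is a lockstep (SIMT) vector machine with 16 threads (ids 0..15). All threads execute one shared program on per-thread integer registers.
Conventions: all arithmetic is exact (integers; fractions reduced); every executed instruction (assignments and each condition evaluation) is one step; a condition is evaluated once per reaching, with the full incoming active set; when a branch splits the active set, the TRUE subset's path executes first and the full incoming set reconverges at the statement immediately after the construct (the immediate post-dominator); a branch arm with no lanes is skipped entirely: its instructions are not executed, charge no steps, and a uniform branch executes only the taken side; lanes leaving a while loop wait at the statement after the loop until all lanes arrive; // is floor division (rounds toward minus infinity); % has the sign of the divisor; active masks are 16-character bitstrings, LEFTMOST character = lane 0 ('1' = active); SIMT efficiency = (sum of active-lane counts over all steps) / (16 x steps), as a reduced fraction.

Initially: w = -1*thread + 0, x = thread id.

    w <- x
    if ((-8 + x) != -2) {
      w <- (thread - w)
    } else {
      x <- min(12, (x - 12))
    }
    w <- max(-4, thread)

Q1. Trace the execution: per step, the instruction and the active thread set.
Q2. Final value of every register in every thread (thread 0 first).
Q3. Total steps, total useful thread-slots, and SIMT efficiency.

step 0: w <- x                       1111111111111111
step 1: eval ((-8 + x) != -2)        1111111111111111
step 2: w <- (thread - w)            1111110111111111
step 3: x <- min(12, (x - 12))       0000001000000000
step 4: w <- max(-4, thread)         1111111111111111

Answer: 5 steps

w: 0,1,2,3,4,5,6,7,8,9,10,11,12,13,14,15
x: 0,1,2,3,4,5,-6,7,8,9,10,11,12,13,14,15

steps = 5; useful = 64; efficiency = 64/80 = 4/5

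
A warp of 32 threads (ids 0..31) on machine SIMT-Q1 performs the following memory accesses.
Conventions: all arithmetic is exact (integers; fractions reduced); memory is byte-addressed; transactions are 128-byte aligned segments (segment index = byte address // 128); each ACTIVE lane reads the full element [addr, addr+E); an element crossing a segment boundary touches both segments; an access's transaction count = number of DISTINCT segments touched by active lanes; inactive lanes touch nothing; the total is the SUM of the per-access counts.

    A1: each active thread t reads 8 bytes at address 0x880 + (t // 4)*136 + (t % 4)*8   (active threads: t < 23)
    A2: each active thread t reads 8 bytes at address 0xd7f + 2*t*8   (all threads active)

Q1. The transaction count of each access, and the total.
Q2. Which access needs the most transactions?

A1: 6 transactions
A2: 5 transactions

Answer: 6,5; total 11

Answer: A1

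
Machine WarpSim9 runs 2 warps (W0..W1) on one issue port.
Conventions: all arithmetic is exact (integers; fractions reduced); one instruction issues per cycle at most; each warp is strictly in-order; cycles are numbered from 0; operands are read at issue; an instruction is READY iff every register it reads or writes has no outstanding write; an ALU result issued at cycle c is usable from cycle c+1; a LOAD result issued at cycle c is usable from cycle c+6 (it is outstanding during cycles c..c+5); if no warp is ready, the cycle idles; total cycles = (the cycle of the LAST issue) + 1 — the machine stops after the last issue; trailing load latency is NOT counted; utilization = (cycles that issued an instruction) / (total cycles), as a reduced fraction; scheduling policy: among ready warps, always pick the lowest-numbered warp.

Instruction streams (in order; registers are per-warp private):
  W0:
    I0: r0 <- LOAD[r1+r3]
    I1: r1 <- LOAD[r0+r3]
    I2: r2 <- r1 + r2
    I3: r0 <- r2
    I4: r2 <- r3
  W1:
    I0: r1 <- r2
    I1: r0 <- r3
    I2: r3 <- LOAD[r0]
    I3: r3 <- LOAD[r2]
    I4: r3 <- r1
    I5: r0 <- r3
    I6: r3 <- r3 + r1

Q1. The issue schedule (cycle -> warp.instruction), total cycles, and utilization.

cycle 0: W0.I0
cycle 1: W1.I0
cycle 2: W1.I1
cycle 3: W1.I2
cycle 4: idle
cycle 5: idle
cycle 6: W0.I1
cycle 7: idle
cycle 8: idle
cycle 9: W1.I3
cycle 10: idle
cycle 11: idle
cycle 12: W0.I2
cycle 13: W0.I3
cycle 14: W0.I4
cycle 15: W1.I4
cycle 16: W1.I5
cycle 17: W1.I6

Answer: 18 cycles, utilization 2/3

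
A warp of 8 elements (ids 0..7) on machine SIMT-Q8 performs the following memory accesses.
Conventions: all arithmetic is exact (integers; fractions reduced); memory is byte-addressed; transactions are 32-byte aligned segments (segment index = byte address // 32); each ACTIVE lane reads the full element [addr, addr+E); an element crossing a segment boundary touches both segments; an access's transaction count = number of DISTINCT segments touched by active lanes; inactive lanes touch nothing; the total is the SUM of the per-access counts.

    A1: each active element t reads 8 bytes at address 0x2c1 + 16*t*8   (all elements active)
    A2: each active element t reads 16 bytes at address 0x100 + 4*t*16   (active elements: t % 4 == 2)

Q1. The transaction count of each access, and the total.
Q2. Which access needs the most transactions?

A1: 8 transactions
A2: 2 transactions

Answer: 8,2; total 10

Answer: A1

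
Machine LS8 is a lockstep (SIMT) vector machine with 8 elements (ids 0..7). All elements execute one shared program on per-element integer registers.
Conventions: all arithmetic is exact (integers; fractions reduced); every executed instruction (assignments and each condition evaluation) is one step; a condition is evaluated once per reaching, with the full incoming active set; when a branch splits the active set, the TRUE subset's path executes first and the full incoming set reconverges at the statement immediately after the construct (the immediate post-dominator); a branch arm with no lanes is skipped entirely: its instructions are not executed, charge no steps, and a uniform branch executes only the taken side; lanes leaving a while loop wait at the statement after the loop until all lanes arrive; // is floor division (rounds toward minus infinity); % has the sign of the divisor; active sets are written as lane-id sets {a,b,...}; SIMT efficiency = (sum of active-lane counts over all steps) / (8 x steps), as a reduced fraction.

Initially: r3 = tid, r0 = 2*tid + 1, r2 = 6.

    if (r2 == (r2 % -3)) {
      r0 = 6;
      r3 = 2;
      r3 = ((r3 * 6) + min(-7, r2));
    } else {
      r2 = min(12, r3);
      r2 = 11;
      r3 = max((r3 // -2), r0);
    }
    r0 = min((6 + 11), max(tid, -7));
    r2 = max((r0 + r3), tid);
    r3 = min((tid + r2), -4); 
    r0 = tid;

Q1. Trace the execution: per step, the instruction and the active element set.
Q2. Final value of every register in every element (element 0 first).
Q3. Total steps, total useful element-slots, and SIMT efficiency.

step 0: eval (r2 == (r2 % -3))       {0,1,2,3,4,5,6,7}
step 1: r2 <- min(12, r3)            {0,1,2,3,4,5,6,7}
step 2: r2 <- 11                     {0,1,2,3,4,5,6,7}
step 3: r3 <- max((r3 // -2), r0)    {0,1,2,3,4,5,6,7}
step 4: r0 <- min((6 + 11), max(tid, -7)) {0,1,2,3,4,5,6,7}
step 5: r2 <- max((r0 + r3), tid)    {0,1,2,3,4,5,6,7}
step 6: r3 <- min((tid + r2), -4)    {0,1,2,3,4,5,6,7}
step 7: r0 <- tid                    {0,1,2,3,4,5,6,7}

Answer: 8 steps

r3: -4,-4,-4,-4,-4,-4,-4,-4
r0: 0,1,2,3,4,5,6,7
r2: 1,4,7,10,13,16,19,22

steps = 8; useful = 64; efficiency = 64/64 = 1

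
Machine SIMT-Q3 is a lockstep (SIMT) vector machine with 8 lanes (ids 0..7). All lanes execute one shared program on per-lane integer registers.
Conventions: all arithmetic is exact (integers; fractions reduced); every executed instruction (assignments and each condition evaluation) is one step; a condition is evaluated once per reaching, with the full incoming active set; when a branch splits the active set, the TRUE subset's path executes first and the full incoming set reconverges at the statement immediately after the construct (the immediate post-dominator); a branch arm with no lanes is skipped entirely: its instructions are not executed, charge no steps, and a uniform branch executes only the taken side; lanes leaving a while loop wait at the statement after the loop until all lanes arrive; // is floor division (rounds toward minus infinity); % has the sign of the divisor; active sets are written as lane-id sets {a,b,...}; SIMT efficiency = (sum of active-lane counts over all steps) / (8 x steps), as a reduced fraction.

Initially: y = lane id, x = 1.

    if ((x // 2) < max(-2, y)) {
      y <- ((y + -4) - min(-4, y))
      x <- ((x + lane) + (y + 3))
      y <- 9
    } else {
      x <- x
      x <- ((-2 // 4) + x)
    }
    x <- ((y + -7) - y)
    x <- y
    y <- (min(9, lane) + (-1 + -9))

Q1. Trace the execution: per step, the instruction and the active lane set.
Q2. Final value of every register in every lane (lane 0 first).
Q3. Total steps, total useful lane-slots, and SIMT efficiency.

step 0: eval ((x // 2) < max(-2, y)) {0,1,2,3,4,5,6,7}
step 1: y <- ((y + -4) - min(-4, y)) {1,2,3,4,5,6,7}
step 2: x <- ((x + lane) + (y + 3))  {1,2,3,4,5,6,7}
step 3: y <- 9                       {1,2,3,4,5,6,7}
step 4: x <- x                       {0}
step 5: x <- ((-2 // 4) + x)         {0}
step 6: x <- ((y + -7) - y)          {0,1,2,3,4,5,6,7}
step 7: x <- y                       {0,1,2,3,4,5,6,7}
step 8: y <- (min(9, lane) + (-1 + -9)) {0,1,2,3,4,5,6,7}

Answer: 9 steps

y: -10,-9,-8,-7,-6,-5,-4,-3
x: 0,9,9,9,9,9,9,9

steps = 9; useful = 55; efficiency = 55/72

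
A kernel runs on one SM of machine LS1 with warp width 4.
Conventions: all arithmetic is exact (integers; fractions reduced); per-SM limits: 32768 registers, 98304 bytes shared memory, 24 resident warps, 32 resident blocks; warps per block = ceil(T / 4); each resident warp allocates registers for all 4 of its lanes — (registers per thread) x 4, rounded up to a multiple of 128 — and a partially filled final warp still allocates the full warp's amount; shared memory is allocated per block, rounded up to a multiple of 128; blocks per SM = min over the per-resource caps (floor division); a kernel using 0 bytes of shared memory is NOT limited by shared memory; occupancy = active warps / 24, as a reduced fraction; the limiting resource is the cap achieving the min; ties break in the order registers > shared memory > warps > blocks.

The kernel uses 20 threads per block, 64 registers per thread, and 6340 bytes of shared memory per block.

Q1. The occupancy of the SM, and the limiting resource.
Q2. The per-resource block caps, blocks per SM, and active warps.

Answer: occupancy 5/6, limited by warps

registers: 25 blocks
shared memory: 15 blocks
warps: 4 blocks
blocks: 32 blocks

Answer: 4 blocks, 20 active warps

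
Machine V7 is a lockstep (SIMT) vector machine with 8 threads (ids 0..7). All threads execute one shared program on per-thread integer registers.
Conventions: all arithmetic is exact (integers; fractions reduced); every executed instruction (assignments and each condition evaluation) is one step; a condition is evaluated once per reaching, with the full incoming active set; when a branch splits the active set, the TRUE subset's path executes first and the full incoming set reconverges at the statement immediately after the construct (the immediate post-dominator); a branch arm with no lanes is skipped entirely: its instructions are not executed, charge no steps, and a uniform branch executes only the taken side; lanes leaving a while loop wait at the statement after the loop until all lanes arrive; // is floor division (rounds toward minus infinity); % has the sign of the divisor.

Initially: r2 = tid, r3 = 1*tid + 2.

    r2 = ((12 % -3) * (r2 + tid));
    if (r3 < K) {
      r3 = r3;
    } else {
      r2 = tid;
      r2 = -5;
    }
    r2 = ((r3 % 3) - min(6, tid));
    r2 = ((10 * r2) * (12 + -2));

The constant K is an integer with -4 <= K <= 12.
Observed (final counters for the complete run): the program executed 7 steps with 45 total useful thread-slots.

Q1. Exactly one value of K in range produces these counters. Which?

Answer: K = 5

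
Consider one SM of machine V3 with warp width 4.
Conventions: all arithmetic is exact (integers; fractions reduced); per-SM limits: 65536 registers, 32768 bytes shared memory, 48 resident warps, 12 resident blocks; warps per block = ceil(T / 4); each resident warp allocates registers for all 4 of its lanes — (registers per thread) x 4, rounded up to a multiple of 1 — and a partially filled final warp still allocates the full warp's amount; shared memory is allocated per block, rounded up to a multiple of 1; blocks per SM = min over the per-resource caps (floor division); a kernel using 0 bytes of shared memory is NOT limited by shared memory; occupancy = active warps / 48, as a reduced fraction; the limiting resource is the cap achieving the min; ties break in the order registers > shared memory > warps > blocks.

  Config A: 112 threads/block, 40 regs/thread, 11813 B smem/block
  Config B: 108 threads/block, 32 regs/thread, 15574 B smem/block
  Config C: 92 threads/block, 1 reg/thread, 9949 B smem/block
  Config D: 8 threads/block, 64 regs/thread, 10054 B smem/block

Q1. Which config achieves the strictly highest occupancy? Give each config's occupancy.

occupancies: A 7/12, B 9/16, C 23/24, D 1/8

Answer: C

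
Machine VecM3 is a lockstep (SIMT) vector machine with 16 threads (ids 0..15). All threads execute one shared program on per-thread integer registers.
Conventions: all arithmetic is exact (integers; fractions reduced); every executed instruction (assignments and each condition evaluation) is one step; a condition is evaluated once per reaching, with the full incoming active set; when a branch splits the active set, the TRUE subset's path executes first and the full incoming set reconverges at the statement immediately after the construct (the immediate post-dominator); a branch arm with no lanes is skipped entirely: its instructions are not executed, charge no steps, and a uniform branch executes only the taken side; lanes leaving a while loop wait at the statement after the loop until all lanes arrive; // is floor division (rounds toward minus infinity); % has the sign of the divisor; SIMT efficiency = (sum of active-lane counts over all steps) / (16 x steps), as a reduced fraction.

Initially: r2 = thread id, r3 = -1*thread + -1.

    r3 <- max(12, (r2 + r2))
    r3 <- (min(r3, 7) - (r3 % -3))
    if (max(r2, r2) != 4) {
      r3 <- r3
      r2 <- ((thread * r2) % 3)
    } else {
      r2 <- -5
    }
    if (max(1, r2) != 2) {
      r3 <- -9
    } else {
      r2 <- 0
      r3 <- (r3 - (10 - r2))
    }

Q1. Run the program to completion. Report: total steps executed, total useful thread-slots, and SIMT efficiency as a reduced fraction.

Answer: 8 steps, 111 useful, 111/128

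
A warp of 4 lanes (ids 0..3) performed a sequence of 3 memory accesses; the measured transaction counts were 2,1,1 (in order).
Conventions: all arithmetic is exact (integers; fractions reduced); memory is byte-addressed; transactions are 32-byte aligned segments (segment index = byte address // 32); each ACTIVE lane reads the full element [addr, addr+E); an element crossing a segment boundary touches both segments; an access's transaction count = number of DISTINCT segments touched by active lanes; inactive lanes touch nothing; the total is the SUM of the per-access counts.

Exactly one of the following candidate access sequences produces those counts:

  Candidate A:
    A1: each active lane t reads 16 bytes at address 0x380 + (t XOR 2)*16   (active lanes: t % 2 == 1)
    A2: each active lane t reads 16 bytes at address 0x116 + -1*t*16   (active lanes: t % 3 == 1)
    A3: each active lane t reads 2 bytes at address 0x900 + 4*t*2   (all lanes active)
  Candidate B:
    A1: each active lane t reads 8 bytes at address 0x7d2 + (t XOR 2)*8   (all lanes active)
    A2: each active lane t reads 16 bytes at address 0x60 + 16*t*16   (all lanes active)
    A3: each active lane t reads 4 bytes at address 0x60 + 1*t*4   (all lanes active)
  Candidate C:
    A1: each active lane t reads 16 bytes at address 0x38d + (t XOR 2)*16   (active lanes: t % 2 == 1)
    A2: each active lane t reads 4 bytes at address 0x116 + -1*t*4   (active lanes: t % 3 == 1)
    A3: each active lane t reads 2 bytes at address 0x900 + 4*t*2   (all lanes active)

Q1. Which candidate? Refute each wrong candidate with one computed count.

B: A2 gives 4 transactions, not 1
C: A1 gives 3 transactions, not 2
A: all counts match (2,1,1)

Answer: A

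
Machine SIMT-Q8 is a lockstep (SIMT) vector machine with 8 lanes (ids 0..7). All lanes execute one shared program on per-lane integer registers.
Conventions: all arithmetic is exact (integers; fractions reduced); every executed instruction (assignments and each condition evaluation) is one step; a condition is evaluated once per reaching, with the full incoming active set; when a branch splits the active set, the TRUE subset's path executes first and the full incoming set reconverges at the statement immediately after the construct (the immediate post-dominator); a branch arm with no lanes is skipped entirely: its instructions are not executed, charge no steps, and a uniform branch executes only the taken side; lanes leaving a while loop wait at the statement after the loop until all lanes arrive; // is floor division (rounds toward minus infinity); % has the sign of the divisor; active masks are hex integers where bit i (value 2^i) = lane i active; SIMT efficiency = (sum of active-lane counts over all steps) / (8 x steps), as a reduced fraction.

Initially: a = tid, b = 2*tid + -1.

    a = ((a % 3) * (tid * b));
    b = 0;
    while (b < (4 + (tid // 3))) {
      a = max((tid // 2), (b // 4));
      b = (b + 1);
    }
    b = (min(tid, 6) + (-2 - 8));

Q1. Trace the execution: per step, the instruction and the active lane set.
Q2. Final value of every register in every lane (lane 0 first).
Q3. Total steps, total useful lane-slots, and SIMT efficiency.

step 0: a <- ((a % 3) * (tid * b))   0xff
step 1: b <- 0                       0xff
step 2: eval (b < (4 + (tid // 3)))  0xff
step 3: a <- max((tid // 2), (b // 4)) 0xff
step 4: b <- (b + 1)                 0xff
step 5: eval (b < (4 + (tid // 3)))  0xff
step 6: a <- max((tid // 2), (b // 4)) 0xff
step 7: b <- (b + 1)                 0xff
step 8: eval (b < (4 + (tid // 3)))  0xff
step 9: a <- max((tid // 2), (b // 4)) 0xff
step 10: b <- (b + 1)                 0xff
step 11: eval (b < (4 + (tid // 3)))  0xff
step 12: a <- max((tid // 2), (b // 4)) 0xff
step 13: b <- (b + 1)                 0xff
step 14: eval (b < (4 + (tid // 3)))  0xff
step 15: a <- max((tid // 2), (b // 4)) 0xf8
step 16: b <- (b + 1)                 0xf8
step 17: eval (b < (4 + (tid // 3)))  0xf8
step 18: a <- max((tid // 2), (b // 4)) 0xc0
step 19: b <- (b + 1)                 0xc0
step 20: eval (b < (4 + (tid // 3)))  0xc0
step 21: b <- (min(tid, 6) + (-2 - 8)) 0xff

Answer: 22 steps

a: 0,0,1,1,2,2,3,3
b: -10,-9,-8,-7,-6,-5,-4,-4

steps = 22; useful = 149; efficiency = 149/176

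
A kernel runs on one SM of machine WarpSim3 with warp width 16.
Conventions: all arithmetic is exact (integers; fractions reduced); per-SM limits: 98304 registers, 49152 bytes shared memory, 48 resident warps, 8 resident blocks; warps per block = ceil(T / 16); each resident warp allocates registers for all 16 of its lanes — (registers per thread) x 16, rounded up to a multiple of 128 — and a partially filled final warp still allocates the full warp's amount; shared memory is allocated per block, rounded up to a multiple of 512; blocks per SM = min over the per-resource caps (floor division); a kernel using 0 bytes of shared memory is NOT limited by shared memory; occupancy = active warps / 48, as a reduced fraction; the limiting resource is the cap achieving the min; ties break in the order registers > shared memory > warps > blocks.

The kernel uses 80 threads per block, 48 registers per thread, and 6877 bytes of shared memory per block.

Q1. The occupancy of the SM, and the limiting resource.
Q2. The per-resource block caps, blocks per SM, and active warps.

Answer: occupancy 5/8, limited by shared memory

registers: 25 blocks
shared memory: 6 blocks
warps: 9 blocks
blocks: 8 blocks

Answer: 6 blocks, 30 active warps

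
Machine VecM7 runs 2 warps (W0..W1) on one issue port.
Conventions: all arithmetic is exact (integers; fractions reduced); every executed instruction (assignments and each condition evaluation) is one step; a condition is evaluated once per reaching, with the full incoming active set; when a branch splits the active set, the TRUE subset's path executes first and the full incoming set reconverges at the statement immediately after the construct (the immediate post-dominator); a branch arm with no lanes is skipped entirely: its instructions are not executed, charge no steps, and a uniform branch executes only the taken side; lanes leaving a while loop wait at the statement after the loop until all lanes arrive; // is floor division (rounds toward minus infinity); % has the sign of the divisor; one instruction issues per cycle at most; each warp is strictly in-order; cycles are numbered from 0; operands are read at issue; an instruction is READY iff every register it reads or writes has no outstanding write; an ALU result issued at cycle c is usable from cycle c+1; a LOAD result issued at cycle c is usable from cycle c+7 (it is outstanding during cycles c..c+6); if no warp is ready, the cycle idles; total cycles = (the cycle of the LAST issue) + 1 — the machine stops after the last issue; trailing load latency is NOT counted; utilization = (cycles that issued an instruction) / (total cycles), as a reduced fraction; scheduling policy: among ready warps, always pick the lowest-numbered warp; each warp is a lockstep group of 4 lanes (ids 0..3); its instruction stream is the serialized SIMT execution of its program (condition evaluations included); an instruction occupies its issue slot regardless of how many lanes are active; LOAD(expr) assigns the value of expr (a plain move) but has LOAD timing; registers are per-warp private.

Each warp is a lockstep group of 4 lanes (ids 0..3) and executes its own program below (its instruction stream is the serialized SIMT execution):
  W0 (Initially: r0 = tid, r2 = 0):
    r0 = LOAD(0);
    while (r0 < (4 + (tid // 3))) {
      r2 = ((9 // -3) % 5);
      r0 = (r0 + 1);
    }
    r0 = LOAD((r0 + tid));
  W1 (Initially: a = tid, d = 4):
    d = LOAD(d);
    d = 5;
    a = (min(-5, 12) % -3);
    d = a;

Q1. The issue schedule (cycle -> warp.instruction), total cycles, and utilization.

cycle 0: W0.I0
cycle 1: W1.I0
cycle 2: idle
cycle 3: idle
cycle 4: idle
cycle 5: idle
cycle 6: idle
cycle 7: W0.I1
cycle 8: W0.I2
cycle 9: W0.I3
cycle 10: W0.I4
cycle 11: W0.I5
cycle 12: W0.I6
cycle 13: W0.I7
cycle 14: W0.I8
cycle 15: W0.I9
cycle 16: W0.I10
cycle 17: W0.I11
cycle 18: W0.I12
cycle 19: W0.I13
cycle 20: W0.I14
cycle 21: W0.I15
cycle 22: W0.I16
cycle 23: W0.I17
cycle 24: W1.I1
cycle 25: W1.I2
cycle 26: W1.I3

Answer: 27 cycles, utilization 22/27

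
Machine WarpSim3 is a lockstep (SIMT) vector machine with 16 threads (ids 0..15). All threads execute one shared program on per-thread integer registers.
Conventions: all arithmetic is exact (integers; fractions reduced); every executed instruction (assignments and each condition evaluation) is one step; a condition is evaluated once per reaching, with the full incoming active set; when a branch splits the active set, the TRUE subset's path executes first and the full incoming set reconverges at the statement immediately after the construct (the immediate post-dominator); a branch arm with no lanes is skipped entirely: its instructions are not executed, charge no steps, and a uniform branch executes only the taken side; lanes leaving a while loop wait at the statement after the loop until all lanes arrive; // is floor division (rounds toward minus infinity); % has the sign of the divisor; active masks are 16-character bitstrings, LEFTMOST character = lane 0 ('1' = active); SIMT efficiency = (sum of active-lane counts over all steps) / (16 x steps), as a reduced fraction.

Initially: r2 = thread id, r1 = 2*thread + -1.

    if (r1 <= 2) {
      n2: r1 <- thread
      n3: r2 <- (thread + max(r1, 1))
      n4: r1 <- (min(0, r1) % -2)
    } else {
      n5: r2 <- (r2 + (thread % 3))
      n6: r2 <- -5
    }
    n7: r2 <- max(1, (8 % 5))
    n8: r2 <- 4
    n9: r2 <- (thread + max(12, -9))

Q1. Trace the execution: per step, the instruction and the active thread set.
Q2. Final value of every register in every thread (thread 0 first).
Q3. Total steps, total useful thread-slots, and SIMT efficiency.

step 0: eval (r1 <= 2)               1111111111111111
step 1: r1 <- thread                 1100000000000000
step 2: r2 <- (thread + max(r1, 1))  1100000000000000
step 3: r1 <- (min(0, r1) % -2)      1100000000000000
step 4: r2 <- (r2 + (thread % 3))    0011111111111111
step 5: r2 <- -5                     0011111111111111
step 6: r2 <- max(1, (8 % 5))        1111111111111111
step 7: r2 <- 4                      1111111111111111
step 8: r2 <- (thread + max(12, -9)) 1111111111111111

Answer: 9 steps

r2: 12,13,14,15,16,17,18,19,20,21,22,23,24,25,26,27
r1: 0,0,3,5,7,9,11,13,15,17,19,21,23,25,27,29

steps = 9; useful = 98; efficiency = 98/144 = 49/72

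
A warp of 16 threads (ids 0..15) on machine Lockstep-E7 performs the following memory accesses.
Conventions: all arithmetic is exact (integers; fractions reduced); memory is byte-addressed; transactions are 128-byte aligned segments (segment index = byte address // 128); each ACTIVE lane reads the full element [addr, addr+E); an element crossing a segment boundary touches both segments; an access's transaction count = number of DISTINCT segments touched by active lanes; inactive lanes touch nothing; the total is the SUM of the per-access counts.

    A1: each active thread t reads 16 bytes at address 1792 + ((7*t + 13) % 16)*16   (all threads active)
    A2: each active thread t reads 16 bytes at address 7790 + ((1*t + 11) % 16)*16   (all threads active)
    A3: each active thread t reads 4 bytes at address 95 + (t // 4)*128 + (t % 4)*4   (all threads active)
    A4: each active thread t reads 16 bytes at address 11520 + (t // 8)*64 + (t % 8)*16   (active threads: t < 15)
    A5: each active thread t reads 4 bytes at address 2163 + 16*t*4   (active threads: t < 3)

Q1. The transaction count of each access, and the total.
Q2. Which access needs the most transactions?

A1: 2 transactions
A2: 3 transactions
A3: 4 transactions
A4: 2 transactions
A5: 2 transactions

Answer: 2,3,4,2,2; total 13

Answer: A3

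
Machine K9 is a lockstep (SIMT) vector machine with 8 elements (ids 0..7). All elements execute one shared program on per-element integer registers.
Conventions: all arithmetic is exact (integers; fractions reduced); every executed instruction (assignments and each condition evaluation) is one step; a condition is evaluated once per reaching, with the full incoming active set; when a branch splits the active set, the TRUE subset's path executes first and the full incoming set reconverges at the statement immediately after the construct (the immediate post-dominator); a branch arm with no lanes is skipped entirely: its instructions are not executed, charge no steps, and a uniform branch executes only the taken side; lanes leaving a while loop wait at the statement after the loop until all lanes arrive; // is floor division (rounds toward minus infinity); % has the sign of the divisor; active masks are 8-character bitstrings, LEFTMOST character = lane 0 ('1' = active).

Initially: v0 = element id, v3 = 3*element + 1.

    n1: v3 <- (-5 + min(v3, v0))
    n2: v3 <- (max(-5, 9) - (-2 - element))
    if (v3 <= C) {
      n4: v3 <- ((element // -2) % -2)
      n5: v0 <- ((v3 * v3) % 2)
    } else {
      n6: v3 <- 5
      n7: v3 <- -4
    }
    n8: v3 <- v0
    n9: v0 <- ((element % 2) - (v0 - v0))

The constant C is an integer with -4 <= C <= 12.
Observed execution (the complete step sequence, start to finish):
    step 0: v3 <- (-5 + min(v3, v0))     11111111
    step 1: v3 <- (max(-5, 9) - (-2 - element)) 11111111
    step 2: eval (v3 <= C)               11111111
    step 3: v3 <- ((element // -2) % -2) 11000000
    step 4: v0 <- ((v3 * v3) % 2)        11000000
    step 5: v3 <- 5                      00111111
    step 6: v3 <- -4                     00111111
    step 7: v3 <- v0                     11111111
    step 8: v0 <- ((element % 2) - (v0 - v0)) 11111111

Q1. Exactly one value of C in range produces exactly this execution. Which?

Answer: C = 12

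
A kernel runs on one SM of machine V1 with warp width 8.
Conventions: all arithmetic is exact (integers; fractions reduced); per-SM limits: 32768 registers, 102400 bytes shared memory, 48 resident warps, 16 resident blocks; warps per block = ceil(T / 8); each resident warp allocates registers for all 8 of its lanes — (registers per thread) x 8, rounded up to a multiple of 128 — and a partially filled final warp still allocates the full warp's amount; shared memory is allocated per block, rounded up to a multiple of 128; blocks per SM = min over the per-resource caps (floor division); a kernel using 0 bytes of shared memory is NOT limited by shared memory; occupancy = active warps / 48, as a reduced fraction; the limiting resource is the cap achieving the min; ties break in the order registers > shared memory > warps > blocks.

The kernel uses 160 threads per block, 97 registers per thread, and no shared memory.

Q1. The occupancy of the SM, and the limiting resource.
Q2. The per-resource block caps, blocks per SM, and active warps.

Answer: occupancy 5/12, limited by registers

registers: 1 block
shared memory: no limit (kernel uses none)
warps: 2 blocks
blocks: 16 blocks

Answer: 1 block, 20 active warps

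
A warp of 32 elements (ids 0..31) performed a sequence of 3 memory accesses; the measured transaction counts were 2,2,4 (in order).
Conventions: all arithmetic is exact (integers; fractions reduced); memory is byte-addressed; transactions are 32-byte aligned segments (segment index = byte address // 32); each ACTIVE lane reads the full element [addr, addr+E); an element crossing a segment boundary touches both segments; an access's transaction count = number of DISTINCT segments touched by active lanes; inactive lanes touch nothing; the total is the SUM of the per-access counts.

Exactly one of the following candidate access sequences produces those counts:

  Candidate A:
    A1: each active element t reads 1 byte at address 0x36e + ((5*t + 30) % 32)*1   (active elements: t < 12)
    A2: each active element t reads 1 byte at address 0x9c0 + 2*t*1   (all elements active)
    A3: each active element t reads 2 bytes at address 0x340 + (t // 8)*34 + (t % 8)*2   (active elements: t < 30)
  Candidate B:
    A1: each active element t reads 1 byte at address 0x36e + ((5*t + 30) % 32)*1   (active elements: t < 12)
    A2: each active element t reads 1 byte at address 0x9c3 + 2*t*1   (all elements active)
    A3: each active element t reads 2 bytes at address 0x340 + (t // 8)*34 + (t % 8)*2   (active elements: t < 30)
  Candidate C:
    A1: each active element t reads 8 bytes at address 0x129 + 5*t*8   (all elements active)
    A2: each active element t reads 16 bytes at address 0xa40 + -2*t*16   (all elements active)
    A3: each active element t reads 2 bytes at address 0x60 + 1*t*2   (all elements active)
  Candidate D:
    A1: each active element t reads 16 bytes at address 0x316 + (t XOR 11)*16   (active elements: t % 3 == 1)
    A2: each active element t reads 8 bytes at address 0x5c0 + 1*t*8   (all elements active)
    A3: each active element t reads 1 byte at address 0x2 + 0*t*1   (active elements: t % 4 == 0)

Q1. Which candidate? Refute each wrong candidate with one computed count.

B: A2 gives 3 transactions, not 2
C: A1 gives 40 transactions, not 2
D: A1 gives 14 transactions, not 2
A: all counts match (2,2,4)

Answer: A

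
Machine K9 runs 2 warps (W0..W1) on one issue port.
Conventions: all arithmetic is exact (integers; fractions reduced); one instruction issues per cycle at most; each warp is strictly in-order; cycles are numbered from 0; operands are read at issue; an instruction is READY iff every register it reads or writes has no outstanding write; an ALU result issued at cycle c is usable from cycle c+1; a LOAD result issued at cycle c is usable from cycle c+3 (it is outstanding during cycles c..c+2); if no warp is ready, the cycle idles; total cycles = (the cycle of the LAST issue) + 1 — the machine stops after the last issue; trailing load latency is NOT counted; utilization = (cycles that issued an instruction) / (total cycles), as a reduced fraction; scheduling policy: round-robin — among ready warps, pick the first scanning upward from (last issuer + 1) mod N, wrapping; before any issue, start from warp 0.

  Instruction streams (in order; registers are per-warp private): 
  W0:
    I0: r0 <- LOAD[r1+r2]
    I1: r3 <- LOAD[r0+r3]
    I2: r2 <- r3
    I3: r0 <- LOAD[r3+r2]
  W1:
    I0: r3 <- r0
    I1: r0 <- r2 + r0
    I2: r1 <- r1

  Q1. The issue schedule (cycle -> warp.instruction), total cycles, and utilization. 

cycle 0: W0.I0
cycle 1: W1.I0
cycle 2: W1.I1
cycle 3: W0.I1
cycle 4: W1.I2
cycle 5: idle
cycle 6: W0.I2
cycle 7: W0.I3

Answer: 8 cycles, utilization 7/8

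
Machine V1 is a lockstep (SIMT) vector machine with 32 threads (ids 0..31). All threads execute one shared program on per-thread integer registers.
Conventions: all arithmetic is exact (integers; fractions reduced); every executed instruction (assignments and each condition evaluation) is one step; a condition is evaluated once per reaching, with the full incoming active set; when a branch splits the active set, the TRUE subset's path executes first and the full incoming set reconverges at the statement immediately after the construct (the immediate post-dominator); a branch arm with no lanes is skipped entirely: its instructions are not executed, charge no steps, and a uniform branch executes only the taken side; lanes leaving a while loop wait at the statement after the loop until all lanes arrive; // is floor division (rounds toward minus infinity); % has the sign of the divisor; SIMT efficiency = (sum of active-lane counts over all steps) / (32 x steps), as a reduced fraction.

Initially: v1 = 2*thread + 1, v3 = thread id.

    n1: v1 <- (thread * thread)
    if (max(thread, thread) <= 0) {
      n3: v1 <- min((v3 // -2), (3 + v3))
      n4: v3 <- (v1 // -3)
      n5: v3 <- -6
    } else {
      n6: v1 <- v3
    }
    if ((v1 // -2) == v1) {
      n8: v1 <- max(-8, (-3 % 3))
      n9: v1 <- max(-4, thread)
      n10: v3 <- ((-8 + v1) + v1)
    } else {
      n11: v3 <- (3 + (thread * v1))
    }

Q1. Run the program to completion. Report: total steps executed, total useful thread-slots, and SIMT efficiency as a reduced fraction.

Answer: 11 steps, 164 useful, 41/88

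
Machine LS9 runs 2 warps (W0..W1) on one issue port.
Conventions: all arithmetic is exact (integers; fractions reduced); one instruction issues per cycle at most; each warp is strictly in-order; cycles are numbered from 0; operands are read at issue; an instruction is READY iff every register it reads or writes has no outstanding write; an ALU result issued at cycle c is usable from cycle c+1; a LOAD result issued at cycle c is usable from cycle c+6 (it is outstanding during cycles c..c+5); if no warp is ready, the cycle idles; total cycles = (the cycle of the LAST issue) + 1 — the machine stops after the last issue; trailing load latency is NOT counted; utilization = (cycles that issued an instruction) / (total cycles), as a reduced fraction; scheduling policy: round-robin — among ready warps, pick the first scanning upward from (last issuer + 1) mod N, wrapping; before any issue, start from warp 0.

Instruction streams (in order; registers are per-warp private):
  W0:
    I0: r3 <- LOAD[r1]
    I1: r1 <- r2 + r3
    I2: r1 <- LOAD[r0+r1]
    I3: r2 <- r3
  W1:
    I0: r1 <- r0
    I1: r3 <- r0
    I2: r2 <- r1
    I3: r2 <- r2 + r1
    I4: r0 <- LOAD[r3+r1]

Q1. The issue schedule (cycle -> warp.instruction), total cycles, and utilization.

cycle 0: W0.I0
cycle 1: W1.I0
cycle 2: W1.I1
cycle 3: W1.I2
cycle 4: W1.I3
cycle 5: W1.I4
cycle 6: W0.I1
cycle 7: W0.I2
cycle 8: W0.I3

Answer: 9 cycles, utilization 1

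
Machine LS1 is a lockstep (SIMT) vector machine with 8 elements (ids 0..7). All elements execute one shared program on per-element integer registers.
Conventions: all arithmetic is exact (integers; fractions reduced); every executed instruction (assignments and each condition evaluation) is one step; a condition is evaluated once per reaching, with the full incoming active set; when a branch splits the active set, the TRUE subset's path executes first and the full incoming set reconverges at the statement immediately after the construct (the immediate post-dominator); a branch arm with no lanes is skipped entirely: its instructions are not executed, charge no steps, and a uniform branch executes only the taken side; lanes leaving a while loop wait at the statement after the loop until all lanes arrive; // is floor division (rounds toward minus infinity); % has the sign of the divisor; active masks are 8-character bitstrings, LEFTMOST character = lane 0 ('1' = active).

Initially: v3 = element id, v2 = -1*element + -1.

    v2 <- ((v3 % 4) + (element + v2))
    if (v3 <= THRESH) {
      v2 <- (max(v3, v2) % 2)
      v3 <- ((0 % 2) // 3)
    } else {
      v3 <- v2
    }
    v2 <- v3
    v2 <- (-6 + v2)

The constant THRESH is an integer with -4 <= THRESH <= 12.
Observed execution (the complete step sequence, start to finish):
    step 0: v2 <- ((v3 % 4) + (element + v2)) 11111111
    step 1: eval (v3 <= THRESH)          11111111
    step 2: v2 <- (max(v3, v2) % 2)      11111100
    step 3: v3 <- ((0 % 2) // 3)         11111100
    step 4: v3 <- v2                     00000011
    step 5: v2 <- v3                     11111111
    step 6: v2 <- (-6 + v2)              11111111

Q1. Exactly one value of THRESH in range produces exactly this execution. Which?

Answer: THRESH = 5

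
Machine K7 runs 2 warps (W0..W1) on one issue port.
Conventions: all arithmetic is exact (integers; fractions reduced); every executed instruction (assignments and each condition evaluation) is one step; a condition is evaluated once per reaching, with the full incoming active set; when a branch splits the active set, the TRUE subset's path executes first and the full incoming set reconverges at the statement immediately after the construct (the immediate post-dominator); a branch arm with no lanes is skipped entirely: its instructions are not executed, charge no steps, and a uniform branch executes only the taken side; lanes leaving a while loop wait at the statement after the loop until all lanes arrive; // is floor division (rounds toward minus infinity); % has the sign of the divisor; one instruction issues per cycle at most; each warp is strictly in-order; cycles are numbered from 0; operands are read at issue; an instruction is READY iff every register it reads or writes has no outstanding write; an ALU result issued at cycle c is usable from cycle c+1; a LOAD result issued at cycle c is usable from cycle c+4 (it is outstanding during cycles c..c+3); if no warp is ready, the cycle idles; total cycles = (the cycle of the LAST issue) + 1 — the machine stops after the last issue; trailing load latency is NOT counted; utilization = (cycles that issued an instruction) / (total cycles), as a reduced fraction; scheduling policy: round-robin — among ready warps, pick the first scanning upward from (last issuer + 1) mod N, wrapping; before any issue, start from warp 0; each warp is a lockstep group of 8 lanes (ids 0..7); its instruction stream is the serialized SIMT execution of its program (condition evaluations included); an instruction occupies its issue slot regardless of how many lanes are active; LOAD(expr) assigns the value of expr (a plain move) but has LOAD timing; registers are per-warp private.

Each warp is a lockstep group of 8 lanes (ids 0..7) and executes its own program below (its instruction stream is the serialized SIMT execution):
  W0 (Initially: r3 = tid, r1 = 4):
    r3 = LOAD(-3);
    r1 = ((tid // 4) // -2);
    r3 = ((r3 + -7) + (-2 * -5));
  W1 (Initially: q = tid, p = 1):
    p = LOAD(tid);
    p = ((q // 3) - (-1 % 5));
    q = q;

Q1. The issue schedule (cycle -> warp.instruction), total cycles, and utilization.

cycle 0: W0.I0
cycle 1: W1.I0
cycle 2: W0.I1
cycle 3: idle
cycle 4: W0.I2
cycle 5: W1.I1
cycle 6: W1.I2

Answer: 7 cycles, utilization 6/7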